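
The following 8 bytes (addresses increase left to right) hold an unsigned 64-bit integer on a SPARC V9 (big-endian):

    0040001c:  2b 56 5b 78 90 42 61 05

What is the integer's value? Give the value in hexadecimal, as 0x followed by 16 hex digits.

0x2B565B7890426105

Big-endian stores the most-significant byte at the lowest address.
The bytes are already most-significant first: 0x2B565B7890426105.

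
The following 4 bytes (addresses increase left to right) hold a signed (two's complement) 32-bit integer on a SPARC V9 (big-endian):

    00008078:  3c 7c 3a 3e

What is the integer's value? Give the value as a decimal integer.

1014774334

In big-endian order the high byte comes first in memory.
The bytes are already most-significant first: 0x3C7C3A3E.
0x3C7C3A3E = 1014774334.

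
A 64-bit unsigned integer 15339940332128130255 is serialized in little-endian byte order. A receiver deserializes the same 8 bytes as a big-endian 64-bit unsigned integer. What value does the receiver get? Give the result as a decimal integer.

15339940332128130255 in 64-bit hexadecimal is 0xD4E26A75242F54CF.
Stored little-endian, the bytes at ascending addresses are CF 54 2F 24 75 6A E2 D4.
Read back as big-endian, the last byte is least significant, giving 0xCF542F24756AE2D4.
0xCF542F24756AE2D4 = 14939617697530045140.

14939617697530045140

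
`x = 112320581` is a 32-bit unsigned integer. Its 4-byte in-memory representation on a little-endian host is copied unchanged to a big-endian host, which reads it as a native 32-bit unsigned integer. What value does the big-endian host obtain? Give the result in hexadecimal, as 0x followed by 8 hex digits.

112320581 in 32-bit hexadecimal is 0x06B1E045.
Stored little-endian, the bytes at ascending addresses are 45 E0 B1 06.
Read back as big-endian, the last byte is least significant, giving 0x45E0B106.

0x45E0B106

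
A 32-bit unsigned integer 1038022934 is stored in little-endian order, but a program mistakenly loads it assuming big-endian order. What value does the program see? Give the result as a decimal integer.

385474109

1038022934 in 32-bit hexadecimal is 0x3DDEF916.
Stored little-endian, the bytes at ascending addresses are 16 F9 DE 3D.
Read back as big-endian, the last byte is least significant, giving 0x16F9DE3D.
0x16F9DE3D = 385474109.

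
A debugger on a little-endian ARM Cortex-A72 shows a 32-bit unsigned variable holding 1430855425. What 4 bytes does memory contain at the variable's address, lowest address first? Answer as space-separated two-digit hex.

01 1F 49 55

1430855425 in hexadecimal, padded to 32 bits, is 0x55491F01.
Split into bytes (most-significant first): 55 49 1F 01.
In little-endian order the low byte comes first in memory.
So at ascending addresses the bytes are 01 1F 49 55.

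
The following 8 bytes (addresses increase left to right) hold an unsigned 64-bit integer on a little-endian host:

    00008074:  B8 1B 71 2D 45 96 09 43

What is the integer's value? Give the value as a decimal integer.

4830557299190864824

Little-endian: lowest address holds the least-significant byte.
Reassemble most-significant byte first: 43 09 96 45 2D 71 1B B8 → 0x430996452D711BB8.
0x430996452D711BB8 = 4830557299190864824.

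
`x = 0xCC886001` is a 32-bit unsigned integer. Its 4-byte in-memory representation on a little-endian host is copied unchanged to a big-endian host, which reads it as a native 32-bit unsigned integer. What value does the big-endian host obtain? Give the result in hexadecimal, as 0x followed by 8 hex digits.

Stored little-endian, the bytes at ascending addresses are 01 60 88 CC.
Read back as big-endian, the last byte is least significant, giving 0x016088CC.

0x016088CC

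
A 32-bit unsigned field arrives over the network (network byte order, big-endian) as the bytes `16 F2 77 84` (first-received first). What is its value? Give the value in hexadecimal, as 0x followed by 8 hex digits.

Big-endian stores the most-significant byte at the lowest address.
The bytes are already most-significant first: 0x16F27784.

0x16F27784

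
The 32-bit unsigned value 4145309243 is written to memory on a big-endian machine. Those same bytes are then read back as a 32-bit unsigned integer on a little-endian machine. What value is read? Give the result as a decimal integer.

996545783

4145309243 in 32-bit hexadecimal is 0xF714663B.
Stored big-endian, the bytes at ascending addresses are F7 14 66 3B.
Read back as little-endian, the first byte is least significant, giving 0x3B6614F7.
0x3B6614F7 = 996545783.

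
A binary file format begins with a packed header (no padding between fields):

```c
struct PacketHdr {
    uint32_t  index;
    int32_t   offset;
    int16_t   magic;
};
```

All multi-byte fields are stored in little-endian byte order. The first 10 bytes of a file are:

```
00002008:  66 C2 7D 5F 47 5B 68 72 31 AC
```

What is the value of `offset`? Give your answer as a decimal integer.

`offset` follows `index` (4 bytes), so it starts at byte offset 4 and occupies 4 bytes.
Bytes at offsets 4..7: 47 5B 68 72.
Little-endian: lowest address holds the least-significant byte.
Reassemble most-significant byte first: 72 68 5B 47 → 0x72685B47.
0x72685B47 = 1919441735.

1919441735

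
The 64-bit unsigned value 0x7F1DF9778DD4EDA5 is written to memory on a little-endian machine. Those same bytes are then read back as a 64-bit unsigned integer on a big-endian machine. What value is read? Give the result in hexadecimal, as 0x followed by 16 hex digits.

Stored little-endian, the bytes at ascending addresses are A5 ED D4 8D 77 F9 1D 7F.
Read back as big-endian, the last byte is least significant, giving 0xA5EDD48D77F91D7F.

0xA5EDD48D77F91D7F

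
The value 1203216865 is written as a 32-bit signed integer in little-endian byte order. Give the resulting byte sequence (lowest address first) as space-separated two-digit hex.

1203216865 in hexadecimal, padded to 32 bits, is 0x47B7A1E1.
Split into bytes (most-significant first): 47 B7 A1 E1.
Little-endian: lowest address holds the least-significant byte.
So at ascending addresses the bytes are E1 A1 B7 47.

E1 A1 B7 47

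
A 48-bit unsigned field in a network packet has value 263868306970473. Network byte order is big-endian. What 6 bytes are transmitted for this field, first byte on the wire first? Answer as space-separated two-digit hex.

EF FC A0 B4 57 69

263868306970473 in hexadecimal, padded to 48 bits, is 0xEFFCA0B45769.
Split into bytes (most-significant first): EF FC A0 B4 57 69.
Big-endian: lowest address holds the most-significant byte.
So the memory order matches the most-significant-first order: EF FC A0 B4 57 69.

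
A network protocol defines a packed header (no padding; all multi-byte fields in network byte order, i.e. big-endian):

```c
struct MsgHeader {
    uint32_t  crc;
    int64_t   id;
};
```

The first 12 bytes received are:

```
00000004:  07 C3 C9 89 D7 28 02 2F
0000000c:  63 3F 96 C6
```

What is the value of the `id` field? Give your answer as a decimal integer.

-2943099953934788922

`id` follows `crc` (4 bytes), so it starts at byte offset 4 and occupies 8 bytes.
Bytes at offsets 4..11: D7 28 02 2F 63 3F 96 C6.
In big-endian order the high byte comes first in memory.
The bytes are already most-significant first: 0xD728022F633F96C6.
Top bit is set, so as a signed 64-bit value this is 0xD728022F633F96C6 − 2^64 = -2943099953934788922.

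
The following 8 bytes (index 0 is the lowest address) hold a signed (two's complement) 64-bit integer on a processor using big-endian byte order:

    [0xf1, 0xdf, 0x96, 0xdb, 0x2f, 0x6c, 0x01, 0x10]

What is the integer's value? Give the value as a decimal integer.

Big-endian: lowest address holds the most-significant byte.
The bytes are already most-significant first: 0xF1DF96DB2F6C0110.
Top bit is set, so as a signed 64-bit value this is 0xF1DF96DB2F6C0110 − 2^64 = -1017929122624831216.

-1017929122624831216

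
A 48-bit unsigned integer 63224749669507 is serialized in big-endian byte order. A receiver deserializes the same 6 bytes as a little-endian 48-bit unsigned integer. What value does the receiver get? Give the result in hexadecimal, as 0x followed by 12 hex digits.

63224749669507 in 48-bit hexadecimal is 0x3980A8BEBC83.
Stored big-endian, the bytes at ascending addresses are 39 80 A8 BE BC 83.
Read back as little-endian, the first byte is least significant, giving 0x83BCBEA88039.

0x83BCBEA88039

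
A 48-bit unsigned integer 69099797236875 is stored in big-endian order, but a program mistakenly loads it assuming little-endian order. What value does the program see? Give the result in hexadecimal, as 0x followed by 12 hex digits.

0x8B4CDE8CD83E

69099797236875 in 48-bit hexadecimal is 0x3ED88CDE4C8B.
Stored big-endian, the bytes at ascending addresses are 3E D8 8C DE 4C 8B.
Read back as little-endian, the first byte is least significant, giving 0x8B4CDE8CD83E.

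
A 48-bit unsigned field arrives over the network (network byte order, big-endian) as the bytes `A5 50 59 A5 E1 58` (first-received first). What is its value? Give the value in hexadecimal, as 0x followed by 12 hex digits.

In big-endian order the high byte comes first in memory.
The bytes are already most-significant first: 0xA55059A5E158.

0xA55059A5E158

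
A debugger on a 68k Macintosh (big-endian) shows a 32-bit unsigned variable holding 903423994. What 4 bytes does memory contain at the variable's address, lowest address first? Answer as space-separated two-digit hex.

35 D9 27 FA

903423994 in hexadecimal, padded to 32 bits, is 0x35D927FA.
Split into bytes (most-significant first): 35 D9 27 FA.
Big-endian stores the most-significant byte at the lowest address.
So the memory order matches the most-significant-first order: 35 D9 27 FA.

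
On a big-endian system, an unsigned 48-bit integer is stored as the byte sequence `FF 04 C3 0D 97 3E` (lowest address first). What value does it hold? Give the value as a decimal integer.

280395917399870

Big-endian: lowest address holds the most-significant byte.
The bytes are already most-significant first: 0xFF04C30D973E.
0xFF04C30D973E = 280395917399870.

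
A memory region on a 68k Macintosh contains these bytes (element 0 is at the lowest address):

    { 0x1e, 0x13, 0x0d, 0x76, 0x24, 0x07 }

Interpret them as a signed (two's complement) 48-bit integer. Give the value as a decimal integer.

33067179058183

Big-endian stores the most-significant byte at the lowest address.
The bytes are already most-significant first: 0x1E130D762407.
0x1E130D762407 = 33067179058183.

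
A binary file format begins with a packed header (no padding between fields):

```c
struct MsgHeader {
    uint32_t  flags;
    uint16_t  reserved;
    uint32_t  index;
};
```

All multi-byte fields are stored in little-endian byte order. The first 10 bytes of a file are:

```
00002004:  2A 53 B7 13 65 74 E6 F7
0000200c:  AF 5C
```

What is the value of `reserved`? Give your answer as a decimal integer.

`reserved` follows `flags` (4 bytes), so it starts at byte offset 4 and occupies 2 bytes.
Bytes at offsets 4..5: 65 74.
In little-endian order the low byte comes first in memory.
Reassemble most-significant byte first: 74 65 → 0x7465.
0x7465 = 29797.

29797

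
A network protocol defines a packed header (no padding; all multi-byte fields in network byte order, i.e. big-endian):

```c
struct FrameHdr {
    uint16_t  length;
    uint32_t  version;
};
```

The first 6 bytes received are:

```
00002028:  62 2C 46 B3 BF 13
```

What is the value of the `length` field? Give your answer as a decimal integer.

25132

`length` is the first field, at byte offset 0, occupying 2 bytes.
Bytes at offsets 0..1: 62 2C.
Big-endian stores the most-significant byte at the lowest address.
The bytes are already most-significant first: 0x622C.
0x622C = 25132.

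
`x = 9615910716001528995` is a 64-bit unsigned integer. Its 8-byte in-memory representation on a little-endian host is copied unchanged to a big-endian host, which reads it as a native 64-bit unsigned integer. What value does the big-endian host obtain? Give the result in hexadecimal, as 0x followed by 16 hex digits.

9615910716001528995 in 64-bit hexadecimal is 0x857293D95324ACA3.
Stored little-endian, the bytes at ascending addresses are A3 AC 24 53 D9 93 72 85.
Read back as big-endian, the last byte is least significant, giving 0xA3AC2453D9937285.

0xA3AC2453D9937285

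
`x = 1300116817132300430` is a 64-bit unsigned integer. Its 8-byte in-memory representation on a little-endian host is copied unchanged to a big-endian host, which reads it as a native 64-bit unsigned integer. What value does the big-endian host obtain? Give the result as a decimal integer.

1300116817132300430 in 64-bit hexadecimal is 0x120AF15B5BAEA88E.
Stored little-endian, the bytes at ascending addresses are 8E A8 AE 5B 5B F1 0A 12.
Read back as big-endian, the last byte is least significant, giving 0x8EA8AE5B5BF10A12.
0x8EA8AE5B5BF10A12 = 10279657856880937490.

10279657856880937490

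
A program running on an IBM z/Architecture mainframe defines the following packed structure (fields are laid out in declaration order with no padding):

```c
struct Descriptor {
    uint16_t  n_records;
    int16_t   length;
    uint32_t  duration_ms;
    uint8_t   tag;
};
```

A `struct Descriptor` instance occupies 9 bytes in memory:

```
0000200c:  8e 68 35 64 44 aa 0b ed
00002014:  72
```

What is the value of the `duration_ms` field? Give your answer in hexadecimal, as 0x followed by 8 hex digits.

`duration_ms` follows `n_records` (2 B), `length` (2 B), so it starts at offset 2 + 2 = 4 and occupies 4 bytes.
Bytes at offsets 4..7: 44 AA 0B ED.
In big-endian order the high byte comes first in memory.
The bytes are already most-significant first: 0x44AA0BED.

0x44AA0BED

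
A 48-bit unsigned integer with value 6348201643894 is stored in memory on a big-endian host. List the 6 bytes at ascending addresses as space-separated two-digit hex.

6348201643894 in hexadecimal, padded to 48 bits, is 0x05C60E4DCF76.
Split into bytes (most-significant first): 05 C6 0E 4D CF 76.
Big-endian stores the most-significant byte at the lowest address.
So the memory order matches the most-significant-first order: 05 C6 0E 4D CF 76.

05 C6 0E 4D CF 76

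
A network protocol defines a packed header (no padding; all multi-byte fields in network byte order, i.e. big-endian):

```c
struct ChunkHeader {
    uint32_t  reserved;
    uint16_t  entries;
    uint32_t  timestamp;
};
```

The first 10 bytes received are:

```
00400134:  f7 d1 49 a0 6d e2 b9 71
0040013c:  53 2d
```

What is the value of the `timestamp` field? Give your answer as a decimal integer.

`timestamp` follows `reserved` (4 B), `entries` (2 B), so it starts at offset 4 + 2 = 6 and occupies 4 bytes.
Bytes at offsets 6..9: B9 71 53 2D.
In big-endian order the high byte comes first in memory.
The bytes are already most-significant first: 0xB971532D.
0xB971532D = 3111211821.

3111211821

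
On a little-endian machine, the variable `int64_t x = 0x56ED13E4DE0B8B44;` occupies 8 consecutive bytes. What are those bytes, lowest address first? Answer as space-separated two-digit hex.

44 8B 0B DE E4 13 ED 56

Split into bytes (most-significant first): 56 ED 13 E4 DE 0B 8B 44.
Little-endian stores the least-significant byte at the lowest address.
So at ascending addresses the bytes are 44 8B 0B DE E4 13 ED 56.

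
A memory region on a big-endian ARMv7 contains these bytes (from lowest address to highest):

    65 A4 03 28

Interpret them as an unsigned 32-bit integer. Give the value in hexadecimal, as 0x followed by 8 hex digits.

0x65A40328

In big-endian order the high byte comes first in memory.
The bytes are already most-significant first: 0x65A40328.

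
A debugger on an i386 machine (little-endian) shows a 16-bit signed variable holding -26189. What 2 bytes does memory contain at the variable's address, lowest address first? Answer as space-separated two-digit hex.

Two's complement of -26189 in 16 bits: 26189 = 0x664D; invert → 0x99B2; add 1 → 0x99B3.
Split into bytes (most-significant first): 99 B3.
Little-endian: lowest address holds the least-significant byte.
So at ascending addresses the bytes are B3 99.

B3 99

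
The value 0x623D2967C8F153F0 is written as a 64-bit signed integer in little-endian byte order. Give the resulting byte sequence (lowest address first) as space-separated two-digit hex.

F0 53 F1 C8 67 29 3D 62

Split into bytes (most-significant first): 62 3D 29 67 C8 F1 53 F0.
Little-endian: lowest address holds the least-significant byte.
So at ascending addresses the bytes are F0 53 F1 C8 67 29 3D 62.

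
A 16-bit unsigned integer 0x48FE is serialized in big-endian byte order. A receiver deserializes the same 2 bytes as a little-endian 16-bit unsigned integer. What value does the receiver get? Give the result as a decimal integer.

Stored big-endian, the bytes at ascending addresses are 48 FE.
Read back as little-endian, the first byte is least significant, giving 0xFE48.
0xFE48 = 65096.

65096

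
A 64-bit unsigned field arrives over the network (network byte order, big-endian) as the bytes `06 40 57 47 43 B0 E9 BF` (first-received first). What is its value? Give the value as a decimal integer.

In big-endian order the high byte comes first in memory.
The bytes are already most-significant first: 0x0640574743B0E9BF.
0x0640574743B0E9BF = 450455926327011775.

450455926327011775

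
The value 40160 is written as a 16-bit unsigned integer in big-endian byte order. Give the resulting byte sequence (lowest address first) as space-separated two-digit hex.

9C E0

40160 in hexadecimal, padded to 16 bits, is 0x9CE0.
Split into bytes (most-significant first): 9C E0.
Big-endian: lowest address holds the most-significant byte.
So the memory order matches the most-significant-first order: 9C E0.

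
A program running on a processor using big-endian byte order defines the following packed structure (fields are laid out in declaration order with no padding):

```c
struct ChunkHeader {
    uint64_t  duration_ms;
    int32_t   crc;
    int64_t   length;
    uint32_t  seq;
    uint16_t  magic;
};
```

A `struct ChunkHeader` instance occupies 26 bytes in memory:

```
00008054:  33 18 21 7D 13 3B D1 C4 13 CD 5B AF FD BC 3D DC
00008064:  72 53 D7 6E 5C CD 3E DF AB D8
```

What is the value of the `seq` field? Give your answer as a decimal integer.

`seq` follows `duration_ms` (8 B), `crc` (4 B), `length` (8 B), so it starts at offset 8 + 4 + 8 = 20 and occupies 4 bytes.
Bytes at offsets 20..23: 5C CD 3E DF.
In big-endian order the high byte comes first in memory.
The bytes are already most-significant first: 0x5CCD3EDF.
0x5CCD3EDF = 1556954847.

1556954847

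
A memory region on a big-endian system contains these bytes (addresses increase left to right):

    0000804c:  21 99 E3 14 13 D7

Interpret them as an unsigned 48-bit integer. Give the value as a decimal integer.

36944823456727

Big-endian stores the most-significant byte at the lowest address.
The bytes are already most-significant first: 0x2199E31413D7.
0x2199E31413D7 = 36944823456727.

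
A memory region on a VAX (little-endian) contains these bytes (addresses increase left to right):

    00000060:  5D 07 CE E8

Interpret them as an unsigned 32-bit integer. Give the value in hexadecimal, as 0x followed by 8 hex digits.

Little-endian: lowest address holds the least-significant byte.
Reassemble most-significant byte first: E8 CE 07 5D → 0xE8CE075D.

0xE8CE075D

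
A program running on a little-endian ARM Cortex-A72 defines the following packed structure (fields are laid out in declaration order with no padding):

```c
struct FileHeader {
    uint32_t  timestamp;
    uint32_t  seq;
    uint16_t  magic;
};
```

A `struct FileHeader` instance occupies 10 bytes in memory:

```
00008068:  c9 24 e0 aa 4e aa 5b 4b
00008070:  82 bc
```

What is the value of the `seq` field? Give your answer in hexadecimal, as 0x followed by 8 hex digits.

0x4B5BAA4E

`seq` follows `timestamp` (4 bytes), so it starts at byte offset 4 and occupies 4 bytes.
Bytes at offsets 4..7: 4E AA 5B 4B.
In little-endian order the low byte comes first in memory.
Reassemble most-significant byte first: 4B 5B AA 4E → 0x4B5BAA4E.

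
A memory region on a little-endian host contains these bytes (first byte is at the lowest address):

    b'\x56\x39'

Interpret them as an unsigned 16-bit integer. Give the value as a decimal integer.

In little-endian order the low byte comes first in memory.
Reassemble most-significant byte first: 39 56 → 0x3956.
0x3956 = 14678.

14678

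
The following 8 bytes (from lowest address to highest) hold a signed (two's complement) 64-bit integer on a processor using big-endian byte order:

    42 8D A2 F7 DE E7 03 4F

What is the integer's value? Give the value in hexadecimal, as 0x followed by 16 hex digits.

0x428DA2F7DEE7034F

Big-endian stores the most-significant byte at the lowest address.
The bytes are already most-significant first: 0x428DA2F7DEE7034F.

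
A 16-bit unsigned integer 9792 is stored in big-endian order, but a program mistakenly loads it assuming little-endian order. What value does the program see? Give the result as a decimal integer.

9792 in 16-bit hexadecimal is 0x2640.
Stored big-endian, the bytes at ascending addresses are 26 40.
Read back as little-endian, the first byte is least significant, giving 0x4026.
0x4026 = 16422.

16422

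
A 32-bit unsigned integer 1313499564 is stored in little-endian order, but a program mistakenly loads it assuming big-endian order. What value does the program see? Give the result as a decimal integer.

2892581454

1313499564 in 32-bit hexadecimal is 0x4E4A69AC.
Stored little-endian, the bytes at ascending addresses are AC 69 4A 4E.
Read back as big-endian, the last byte is least significant, giving 0xAC694A4E.
0xAC694A4E = 2892581454.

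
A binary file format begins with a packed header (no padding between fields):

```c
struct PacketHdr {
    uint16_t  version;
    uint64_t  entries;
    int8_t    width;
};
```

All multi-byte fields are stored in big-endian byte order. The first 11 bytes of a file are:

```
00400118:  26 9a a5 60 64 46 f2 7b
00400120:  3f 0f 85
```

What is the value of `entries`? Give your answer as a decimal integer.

11916634869900984079

`entries` follows `version` (2 bytes), so it starts at byte offset 2 and occupies 8 bytes.
Bytes at offsets 2..9: A5 60 64 46 F2 7B 3F 0F.
Big-endian stores the most-significant byte at the lowest address.
The bytes are already most-significant first: 0xA5606446F27B3F0F.
0xA5606446F27B3F0F = 11916634869900984079.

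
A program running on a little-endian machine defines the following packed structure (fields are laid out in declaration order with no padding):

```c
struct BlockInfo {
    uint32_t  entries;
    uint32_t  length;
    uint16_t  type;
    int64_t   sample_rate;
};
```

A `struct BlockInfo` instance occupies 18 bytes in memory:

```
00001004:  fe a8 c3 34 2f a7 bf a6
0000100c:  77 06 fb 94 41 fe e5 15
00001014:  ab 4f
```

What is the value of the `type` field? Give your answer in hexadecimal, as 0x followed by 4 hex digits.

`type` follows `entries` (4 B), `length` (4 B), so it starts at offset 4 + 4 = 8 and occupies 2 bytes.
Bytes at offsets 8..9: 77 06.
Little-endian: lowest address holds the least-significant byte.
Reassemble most-significant byte first: 06 77 → 0x0677.

0x0677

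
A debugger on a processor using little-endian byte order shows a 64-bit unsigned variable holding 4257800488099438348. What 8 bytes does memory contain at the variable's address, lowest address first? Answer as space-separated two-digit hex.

4257800488099438348 in hexadecimal, padded to 64 bits, is 0x3B16BEFC31A6DF0C.
Split into bytes (most-significant first): 3B 16 BE FC 31 A6 DF 0C.
In little-endian order the low byte comes first in memory.
So at ascending addresses the bytes are 0C DF A6 31 FC BE 16 3B.

0C DF A6 31 FC BE 16 3B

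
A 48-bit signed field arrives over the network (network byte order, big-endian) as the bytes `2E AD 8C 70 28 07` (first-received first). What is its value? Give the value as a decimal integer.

In big-endian order the high byte comes first in memory.
The bytes are already most-significant first: 0x2EAD8C702807.
0x2EAD8C702807 = 51322920380423.

51322920380423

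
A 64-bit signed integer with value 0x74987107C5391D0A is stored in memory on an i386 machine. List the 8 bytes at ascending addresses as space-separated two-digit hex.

Split into bytes (most-significant first): 74 98 71 07 C5 39 1D 0A.
Little-endian: lowest address holds the least-significant byte.
So at ascending addresses the bytes are 0A 1D 39 C5 07 71 98 74.

0A 1D 39 C5 07 71 98 74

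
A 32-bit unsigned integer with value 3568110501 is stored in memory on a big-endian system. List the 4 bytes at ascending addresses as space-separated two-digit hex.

D4 AD 0B A5

3568110501 in hexadecimal, padded to 32 bits, is 0xD4AD0BA5.
Split into bytes (most-significant first): D4 AD 0B A5.
Big-endian stores the most-significant byte at the lowest address.
So the memory order matches the most-significant-first order: D4 AD 0B A5.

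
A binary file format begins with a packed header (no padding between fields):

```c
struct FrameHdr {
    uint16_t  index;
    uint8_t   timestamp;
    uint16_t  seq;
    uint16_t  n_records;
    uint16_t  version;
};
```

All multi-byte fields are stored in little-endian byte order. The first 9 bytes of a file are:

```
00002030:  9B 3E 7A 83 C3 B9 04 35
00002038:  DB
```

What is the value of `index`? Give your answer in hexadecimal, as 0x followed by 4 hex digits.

`index` is the first field, at byte offset 0, occupying 2 bytes.
Bytes at offsets 0..1: 9B 3E.
In little-endian order the low byte comes first in memory.
Reassemble most-significant byte first: 3E 9B → 0x3E9B.

0x3E9B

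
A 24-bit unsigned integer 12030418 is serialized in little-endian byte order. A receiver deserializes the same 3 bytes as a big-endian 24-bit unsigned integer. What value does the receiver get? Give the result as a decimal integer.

13799863

12030418 in 24-bit hexadecimal is 0xB791D2.
Stored little-endian, the bytes at ascending addresses are D2 91 B7.
Read back as big-endian, the last byte is least significant, giving 0xD291B7.
0xD291B7 = 13799863.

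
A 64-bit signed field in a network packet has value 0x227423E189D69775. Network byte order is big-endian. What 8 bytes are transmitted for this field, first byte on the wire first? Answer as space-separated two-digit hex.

22 74 23 E1 89 D6 97 75

Split into bytes (most-significant first): 22 74 23 E1 89 D6 97 75.
In big-endian order the high byte comes first in memory.
So the memory order matches the most-significant-first order: 22 74 23 E1 89 D6 97 75.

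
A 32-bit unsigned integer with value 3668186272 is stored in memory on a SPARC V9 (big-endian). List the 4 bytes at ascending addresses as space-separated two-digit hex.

DA A4 14 A0

3668186272 in hexadecimal, padded to 32 bits, is 0xDAA414A0.
Split into bytes (most-significant first): DA A4 14 A0.
Big-endian: lowest address holds the most-significant byte.
So the memory order matches the most-significant-first order: DA A4 14 A0.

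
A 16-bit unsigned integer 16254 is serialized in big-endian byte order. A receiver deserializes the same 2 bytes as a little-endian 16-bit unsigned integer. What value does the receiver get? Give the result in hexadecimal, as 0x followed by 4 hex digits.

16254 in 16-bit hexadecimal is 0x3F7E.
Stored big-endian, the bytes at ascending addresses are 3F 7E.
Read back as little-endian, the first byte is least significant, giving 0x7E3F.

0x7E3F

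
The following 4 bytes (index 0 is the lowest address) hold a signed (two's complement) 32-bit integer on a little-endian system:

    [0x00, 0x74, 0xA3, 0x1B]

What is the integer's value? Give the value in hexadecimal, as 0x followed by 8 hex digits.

Little-endian stores the least-significant byte at the lowest address.
Reassemble most-significant byte first: 1B A3 74 00 → 0x1BA37400.

0x1BA37400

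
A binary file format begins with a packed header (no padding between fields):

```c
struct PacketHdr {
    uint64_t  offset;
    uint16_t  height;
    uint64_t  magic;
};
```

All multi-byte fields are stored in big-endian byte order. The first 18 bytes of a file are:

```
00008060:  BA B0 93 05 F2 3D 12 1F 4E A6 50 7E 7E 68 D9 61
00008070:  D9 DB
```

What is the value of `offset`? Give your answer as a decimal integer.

13452413740703879711

`offset` is the first field, at byte offset 0, occupying 8 bytes.
Bytes at offsets 0..7: BA B0 93 05 F2 3D 12 1F.
Big-endian stores the most-significant byte at the lowest address.
The bytes are already most-significant first: 0xBAB09305F23D121F.
0xBAB09305F23D121F = 13452413740703879711.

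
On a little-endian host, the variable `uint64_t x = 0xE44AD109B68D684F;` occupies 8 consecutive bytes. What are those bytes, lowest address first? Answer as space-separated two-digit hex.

Split into bytes (most-significant first): E4 4A D1 09 B6 8D 68 4F.
Little-endian stores the least-significant byte at the lowest address.
So at ascending addresses the bytes are 4F 68 8D B6 09 D1 4A E4.

4F 68 8D B6 09 D1 4A E4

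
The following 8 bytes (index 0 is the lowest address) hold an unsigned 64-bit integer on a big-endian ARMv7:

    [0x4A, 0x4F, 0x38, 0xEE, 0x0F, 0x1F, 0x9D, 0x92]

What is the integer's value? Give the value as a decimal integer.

Big-endian stores the most-significant byte at the lowest address.
The bytes are already most-significant first: 0x4A4F38EE0F1F9D92.
0x4A4F38EE0F1F9D92 = 5354561077073911186.

5354561077073911186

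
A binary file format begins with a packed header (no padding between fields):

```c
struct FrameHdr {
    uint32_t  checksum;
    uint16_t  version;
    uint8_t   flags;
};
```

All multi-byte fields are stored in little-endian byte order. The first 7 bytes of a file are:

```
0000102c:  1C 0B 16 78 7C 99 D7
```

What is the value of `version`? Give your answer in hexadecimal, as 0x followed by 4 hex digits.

0x997C

`version` follows `checksum` (4 bytes), so it starts at byte offset 4 and occupies 2 bytes.
Bytes at offsets 4..5: 7C 99.
Little-endian: lowest address holds the least-significant byte.
Reassemble most-significant byte first: 99 7C → 0x997C.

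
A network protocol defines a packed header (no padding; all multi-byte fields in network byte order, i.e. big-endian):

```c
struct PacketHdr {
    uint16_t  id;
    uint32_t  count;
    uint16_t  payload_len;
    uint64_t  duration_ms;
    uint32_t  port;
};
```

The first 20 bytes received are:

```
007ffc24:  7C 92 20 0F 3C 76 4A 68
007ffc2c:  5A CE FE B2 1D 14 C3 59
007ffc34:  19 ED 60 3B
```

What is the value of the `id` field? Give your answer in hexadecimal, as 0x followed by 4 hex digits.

`id` is the first field, at byte offset 0, occupying 2 bytes.
Bytes at offsets 0..1: 7C 92.
Big-endian stores the most-significant byte at the lowest address.
The bytes are already most-significant first: 0x7C92.

0x7C92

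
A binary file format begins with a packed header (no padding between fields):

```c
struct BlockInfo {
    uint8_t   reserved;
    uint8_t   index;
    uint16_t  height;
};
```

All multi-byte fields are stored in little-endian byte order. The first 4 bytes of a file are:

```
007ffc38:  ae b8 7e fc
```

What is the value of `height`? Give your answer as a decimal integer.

64638

`height` follows `reserved` (1 B), `index` (1 B), so it starts at offset 1 + 1 = 2 and occupies 2 bytes.
Bytes at offsets 2..3: 7E FC.
Little-endian stores the least-significant byte at the lowest address.
Reassemble most-significant byte first: FC 7E → 0xFC7E.
0xFC7E = 64638.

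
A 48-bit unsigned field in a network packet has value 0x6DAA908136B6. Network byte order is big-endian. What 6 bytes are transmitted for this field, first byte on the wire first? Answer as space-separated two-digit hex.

6D AA 90 81 36 B6

Split into bytes (most-significant first): 6D AA 90 81 36 B6.
In big-endian order the high byte comes first in memory.
So the memory order matches the most-significant-first order: 6D AA 90 81 36 B6.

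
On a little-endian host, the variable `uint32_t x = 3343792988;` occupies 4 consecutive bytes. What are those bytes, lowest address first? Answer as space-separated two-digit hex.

3343792988 in hexadecimal, padded to 32 bits, is 0xC74E3B5C.
Split into bytes (most-significant first): C7 4E 3B 5C.
In little-endian order the low byte comes first in memory.
So at ascending addresses the bytes are 5C 3B 4E C7.

5C 3B 4E C7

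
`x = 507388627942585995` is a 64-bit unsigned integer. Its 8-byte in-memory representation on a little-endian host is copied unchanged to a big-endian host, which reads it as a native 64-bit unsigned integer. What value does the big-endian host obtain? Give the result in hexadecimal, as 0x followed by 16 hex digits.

0x8B3697D3449B0A07

507388627942585995 in 64-bit hexadecimal is 0x070A9B44D397368B.
Stored little-endian, the bytes at ascending addresses are 8B 36 97 D3 44 9B 0A 07.
Read back as big-endian, the last byte is least significant, giving 0x8B3697D3449B0A07.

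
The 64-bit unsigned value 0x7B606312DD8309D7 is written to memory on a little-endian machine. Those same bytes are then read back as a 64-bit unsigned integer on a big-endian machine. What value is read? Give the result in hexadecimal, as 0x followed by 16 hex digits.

Stored little-endian, the bytes at ascending addresses are D7 09 83 DD 12 63 60 7B.
Read back as big-endian, the last byte is least significant, giving 0xD70983DD1263607B.

0xD70983DD1263607B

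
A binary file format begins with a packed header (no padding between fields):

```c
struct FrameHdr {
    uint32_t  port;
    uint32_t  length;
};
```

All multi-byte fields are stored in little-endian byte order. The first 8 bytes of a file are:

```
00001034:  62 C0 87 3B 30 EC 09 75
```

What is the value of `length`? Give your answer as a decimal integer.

1963584560

`length` follows `port` (4 bytes), so it starts at byte offset 4 and occupies 4 bytes.
Bytes at offsets 4..7: 30 EC 09 75.
Little-endian: lowest address holds the least-significant byte.
Reassemble most-significant byte first: 75 09 EC 30 → 0x7509EC30.
0x7509EC30 = 1963584560.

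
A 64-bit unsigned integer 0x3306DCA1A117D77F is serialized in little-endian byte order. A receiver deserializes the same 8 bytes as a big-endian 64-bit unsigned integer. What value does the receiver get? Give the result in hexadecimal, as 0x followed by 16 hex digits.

Stored little-endian, the bytes at ascending addresses are 7F D7 17 A1 A1 DC 06 33.
Read back as big-endian, the last byte is least significant, giving 0x7FD717A1A1DC0633.

0x7FD717A1A1DC0633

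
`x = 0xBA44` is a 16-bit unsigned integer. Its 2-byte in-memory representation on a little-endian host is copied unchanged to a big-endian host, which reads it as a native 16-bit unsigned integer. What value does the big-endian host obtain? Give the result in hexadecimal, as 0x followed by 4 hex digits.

0x44BA

Stored little-endian, the bytes at ascending addresses are 44 BA.
Read back as big-endian, the last byte is least significant, giving 0x44BA.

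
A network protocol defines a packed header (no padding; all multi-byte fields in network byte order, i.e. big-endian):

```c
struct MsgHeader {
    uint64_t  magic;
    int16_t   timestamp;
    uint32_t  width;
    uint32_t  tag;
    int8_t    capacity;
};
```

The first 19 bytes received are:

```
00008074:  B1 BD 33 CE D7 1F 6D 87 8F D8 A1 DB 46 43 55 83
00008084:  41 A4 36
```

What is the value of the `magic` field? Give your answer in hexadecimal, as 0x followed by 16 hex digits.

`magic` is the first field, at byte offset 0, occupying 8 bytes.
Bytes at offsets 0..7: B1 BD 33 CE D7 1F 6D 87.
Big-endian: lowest address holds the most-significant byte.
The bytes are already most-significant first: 0xB1BD33CED71F6D87.

0xB1BD33CED71F6D87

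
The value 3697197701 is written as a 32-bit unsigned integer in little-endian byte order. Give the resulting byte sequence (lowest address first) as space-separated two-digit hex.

85 C2 5E DC

3697197701 in hexadecimal, padded to 32 bits, is 0xDC5EC285.
Split into bytes (most-significant first): DC 5E C2 85.
Little-endian stores the least-significant byte at the lowest address.
So at ascending addresses the bytes are 85 C2 5E DC.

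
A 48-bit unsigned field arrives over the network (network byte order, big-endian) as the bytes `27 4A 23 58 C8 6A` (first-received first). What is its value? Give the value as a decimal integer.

In big-endian order the high byte comes first in memory.
The bytes are already most-significant first: 0x274A2358C86A.
0x274A2358C86A = 43199374084202.

43199374084202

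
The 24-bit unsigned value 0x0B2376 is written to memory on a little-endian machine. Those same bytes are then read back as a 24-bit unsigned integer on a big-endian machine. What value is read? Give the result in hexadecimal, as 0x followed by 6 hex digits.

0x76230B

Stored little-endian, the bytes at ascending addresses are 76 23 0B.
Read back as big-endian, the last byte is least significant, giving 0x76230B.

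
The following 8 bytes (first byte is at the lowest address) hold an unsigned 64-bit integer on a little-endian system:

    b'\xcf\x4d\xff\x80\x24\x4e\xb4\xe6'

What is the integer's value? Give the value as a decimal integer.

Little-endian: lowest address holds the least-significant byte.
Reassemble most-significant byte first: E6 B4 4E 24 80 FF 4D CF → 0xE6B44E2480FF4DCF.
0xE6B44E2480FF4DCF = 16623998043221347791.

16623998043221347791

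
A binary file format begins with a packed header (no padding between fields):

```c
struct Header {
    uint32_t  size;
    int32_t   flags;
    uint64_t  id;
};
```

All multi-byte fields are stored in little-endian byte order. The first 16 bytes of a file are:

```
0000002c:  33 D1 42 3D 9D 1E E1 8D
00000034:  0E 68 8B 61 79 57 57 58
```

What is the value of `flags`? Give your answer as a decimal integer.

-1914626403

`flags` follows `size` (4 bytes), so it starts at byte offset 4 and occupies 4 bytes.
Bytes at offsets 4..7: 9D 1E E1 8D.
Little-endian: lowest address holds the least-significant byte.
Reassemble most-significant byte first: 8D E1 1E 9D → 0x8DE11E9D.
Top bit is set, so as a signed 32-bit value this is 0x8DE11E9D − 2^32 = -1914626403.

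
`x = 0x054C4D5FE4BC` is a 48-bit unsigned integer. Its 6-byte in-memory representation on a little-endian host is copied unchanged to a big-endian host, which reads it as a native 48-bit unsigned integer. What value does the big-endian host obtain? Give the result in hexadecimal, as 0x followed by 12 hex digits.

Stored little-endian, the bytes at ascending addresses are BC E4 5F 4D 4C 05.
Read back as big-endian, the last byte is least significant, giving 0xBCE45F4D4C05.

0xBCE45F4D4C05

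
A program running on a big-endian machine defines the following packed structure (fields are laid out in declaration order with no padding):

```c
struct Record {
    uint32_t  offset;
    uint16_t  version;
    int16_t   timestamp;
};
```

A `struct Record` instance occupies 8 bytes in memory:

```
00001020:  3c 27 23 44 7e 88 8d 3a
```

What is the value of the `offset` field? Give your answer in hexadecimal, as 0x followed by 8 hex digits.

`offset` is the first field, at byte offset 0, occupying 4 bytes.
Bytes at offsets 0..3: 3C 27 23 44.
In big-endian order the high byte comes first in memory.
The bytes are already most-significant first: 0x3C272344.

0x3C272344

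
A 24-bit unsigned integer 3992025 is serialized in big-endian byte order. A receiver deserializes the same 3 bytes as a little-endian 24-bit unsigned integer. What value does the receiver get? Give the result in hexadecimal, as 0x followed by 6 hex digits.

0xD9E93C

3992025 in 24-bit hexadecimal is 0x3CE9D9.
Stored big-endian, the bytes at ascending addresses are 3C E9 D9.
Read back as little-endian, the first byte is least significant, giving 0xD9E93C.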